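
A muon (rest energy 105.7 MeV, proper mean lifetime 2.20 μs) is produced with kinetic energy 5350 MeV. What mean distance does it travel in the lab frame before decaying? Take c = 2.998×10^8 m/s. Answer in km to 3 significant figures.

γ = 1 + K/(m₀c²) = 1 + 5350/105.7 = 51.615
β = √(1 − 1/γ²) = 0.99981
Dilated lifetime: γτ₀ = 51.615 × 2.20 μs = 113.55 μs
d = βc·γτ₀ = 0.99981 × (2.998×10^8 m/s) × 0.00011355 s = 34.0 km

d ≈ 34.0 km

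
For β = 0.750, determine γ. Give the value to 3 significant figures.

γ = 1/√(1 − β²) = 1/√(1 − 0.750²) = 1/√(0.43750) = 1.51

γ ≈ 1.51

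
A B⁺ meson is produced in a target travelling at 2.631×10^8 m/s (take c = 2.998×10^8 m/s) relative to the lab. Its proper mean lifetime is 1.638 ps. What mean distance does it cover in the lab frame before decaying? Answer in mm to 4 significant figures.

d ≈ 0.8989 mm

β = v/c = 2.631×10^8 / 2.998×10^8 = 0.877585
γ = 1/√(1 − 0.877585²) = 2.08585
Dilated lifetime: Δt = γτ₀ = 2.08585 × 1.638 ps = 3.41662 ps
d = vΔt = 0.877585c × 3.41662 ps = 2.63100×10^8 m/s × 3.41662×10^-12 s = 0.8989 mm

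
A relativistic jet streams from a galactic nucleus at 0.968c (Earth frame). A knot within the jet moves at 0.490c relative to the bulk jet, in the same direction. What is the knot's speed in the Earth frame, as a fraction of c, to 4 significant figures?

u ≈ 0.9889c

Relativistic velocity addition: u = (u' + v)/(1 + u'v/c²)
= (0.490 + 0.968)/(1 + 0.490×0.968) = 1.458/1.47432 = 0.9889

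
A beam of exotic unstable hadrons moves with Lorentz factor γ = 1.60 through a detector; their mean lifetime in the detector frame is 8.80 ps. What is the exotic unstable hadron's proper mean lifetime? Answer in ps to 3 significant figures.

γ = 1.60 (given)
Proper time: τ₀ = Δt/γ = 8.80/1.60 = 5.50 ps

τ₀ ≈ 5.50 ps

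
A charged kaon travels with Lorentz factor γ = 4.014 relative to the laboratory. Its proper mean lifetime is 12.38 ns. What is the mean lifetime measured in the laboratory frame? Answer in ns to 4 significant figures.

Δt ≈ 49.69 ns

γ = 4.014 (given)
Time dilation: Δt = γτ₀ = 4.014 × 12.38 ns = 49.69 ns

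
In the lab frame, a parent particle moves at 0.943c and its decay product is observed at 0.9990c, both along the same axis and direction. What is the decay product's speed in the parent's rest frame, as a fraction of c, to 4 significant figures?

u' ≈ 0.9665c

Inverse velocity addition: u' = (u − v)/(1 − uv/c²)
= (0.9990 − 0.943)/(1 − 0.9990×0.943) = 0.05600/0.0579430 = 0.9665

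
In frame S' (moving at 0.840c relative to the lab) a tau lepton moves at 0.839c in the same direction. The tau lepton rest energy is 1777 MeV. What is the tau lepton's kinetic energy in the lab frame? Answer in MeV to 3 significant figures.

u_lab = (0.839 + 0.840)/(1 + 0.839×0.840) = 0.984889
γ = 1/√(1 − 0.984889²) = 5.7742
K = (γ − 1)m₀c² = (5.7742 − 1) × 1777 = 4.7742 × 1777 = 8480 MeV

K ≈ 8480 MeV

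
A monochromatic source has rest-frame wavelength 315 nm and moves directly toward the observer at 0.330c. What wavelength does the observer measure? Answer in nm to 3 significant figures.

Relativistic Doppler: λ_obs = λ_src √((1−β)/(1+β))
= 315 × √(0.67000/1.3300) = 315 × 0.70976 = 224 nm

λ_obs ≈ 224 nm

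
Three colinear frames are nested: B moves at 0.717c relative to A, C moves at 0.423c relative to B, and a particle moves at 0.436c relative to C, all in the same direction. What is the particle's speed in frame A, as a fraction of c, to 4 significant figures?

Compose boost 2: (0.423 + 0.717)/(1 + 0.423×0.717) = 1.140/1.30329 = 0.874709
Compose boost 3: (0.436 + 0.874709)/(1 + 0.436×0.874709) = 1.31071/1.38137 = 0.9488

u ≈ 0.9488c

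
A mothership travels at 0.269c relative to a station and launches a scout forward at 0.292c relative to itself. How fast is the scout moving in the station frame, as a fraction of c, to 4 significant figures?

Compose boost 2: (0.292 + 0.269)/(1 + 0.292×0.269) = 0.5610/1.07855 = 0.5201

u ≈ 0.5201c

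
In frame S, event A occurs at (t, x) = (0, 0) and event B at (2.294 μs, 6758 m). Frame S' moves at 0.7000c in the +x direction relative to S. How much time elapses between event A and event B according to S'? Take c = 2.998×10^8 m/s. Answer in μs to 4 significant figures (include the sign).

Δt' ≈ -18.88 μs

γ = 1/√(1 − 0.7000²) = 1.40028
Δt' = γ(Δt − vΔx/c²) = 1.40028 × (2.294 μs − 0.7000×6758 m / (2.998×10^8 m/s))
= 1.40028 × (-13.4852 μs) = -18.88 μs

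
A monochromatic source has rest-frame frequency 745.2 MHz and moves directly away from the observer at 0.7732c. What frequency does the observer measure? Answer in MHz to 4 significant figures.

Relativistic Doppler: f_obs = f_src √((1−β)/(1+β))
= 745.2 × √(0.226800/1.77320) = 745.2 × 0.357637 = 266.5 MHz

f_obs ≈ 266.5 MHz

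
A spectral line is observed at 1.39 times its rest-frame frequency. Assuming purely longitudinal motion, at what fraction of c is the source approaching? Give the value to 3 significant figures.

f_obs/f_src = √((1+β)/(1−β)) = 1.39  ⇒  (1+β)/(1−β) = 1.9321
β = |1 − D²|/(1 + D²) = |1 − 1.9321|/(1 + 1.9321) = 0.318

β ≈ 0.318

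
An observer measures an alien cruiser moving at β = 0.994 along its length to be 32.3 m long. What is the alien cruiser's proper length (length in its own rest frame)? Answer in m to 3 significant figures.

L₀ ≈ 295 m

γ = 1/√(1 − 0.994²) = 9.1424
L₀ = γL = 9.1424 × 32.3 = 295 m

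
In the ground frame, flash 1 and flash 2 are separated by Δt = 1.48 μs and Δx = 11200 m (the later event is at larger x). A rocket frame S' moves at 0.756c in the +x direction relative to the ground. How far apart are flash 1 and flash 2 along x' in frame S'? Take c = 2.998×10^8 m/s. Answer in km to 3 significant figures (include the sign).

γ = 1/√(1 − 0.756²) = 1.5277
Δx' = γ(Δx − vΔt) = 1.5277 × (11200 m − 0.756×(2.998×10^8 m/s)×1.48×10^-6 s)
= 1.5277 × (10865 m) = 16.6 km

Δx' ≈ 16.6 km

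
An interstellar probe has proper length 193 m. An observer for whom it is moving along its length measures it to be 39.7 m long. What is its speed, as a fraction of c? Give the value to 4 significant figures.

γ = L₀/L = 193/39.7 = 4.86146
β = √(1 − 1/γ²) = 0.9786

β ≈ 0.9786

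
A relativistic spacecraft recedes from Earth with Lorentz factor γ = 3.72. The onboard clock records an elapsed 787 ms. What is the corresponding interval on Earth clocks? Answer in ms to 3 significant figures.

γ = 3.72 (given)
Time dilation: Δt = γτ₀ = 3.72 × 787 ms = 2930 ms

Δt ≈ 2930 ms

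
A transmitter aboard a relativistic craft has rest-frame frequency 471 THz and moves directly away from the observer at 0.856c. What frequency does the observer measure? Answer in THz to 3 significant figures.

f_obs ≈ 131 THz

Relativistic Doppler: f_obs = f_src √((1−β)/(1+β))
= 471 × √(0.14400/1.8560) = 471 × 0.27854 = 131 THz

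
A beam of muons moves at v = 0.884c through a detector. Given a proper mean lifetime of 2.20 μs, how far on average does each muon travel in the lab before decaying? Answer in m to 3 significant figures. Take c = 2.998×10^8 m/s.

d ≈ 1250 m

γ = 1/√(1 − 0.884²) = 2.1391
Dilated lifetime: Δt = γτ₀ = 2.1391 × 2.20 μs = 4.7060 μs
d = vΔt = 0.884c × 4.7060 μs = 2.6502×10^8 m/s × 4.7060×10^-6 s = 1250 m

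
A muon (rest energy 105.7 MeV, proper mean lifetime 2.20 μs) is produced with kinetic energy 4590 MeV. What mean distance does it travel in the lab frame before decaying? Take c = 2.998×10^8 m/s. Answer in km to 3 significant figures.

d ≈ 29.3 km

γ = 1 + K/(m₀c²) = 1 + 4590/105.7 = 44.425
β = √(1 − 1/γ²) = 0.99975
Dilated lifetime: γτ₀ = 44.425 × 2.20 μs = 97.735 μs
d = βc·γτ₀ = 0.99975 × (2.998×10^8 m/s) × 9.7735×10^-5 s = 29.3 km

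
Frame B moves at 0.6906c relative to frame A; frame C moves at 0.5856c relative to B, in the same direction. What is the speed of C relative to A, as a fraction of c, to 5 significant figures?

Compose boost 2: (0.5856 + 0.6906)/(1 + 0.5856×0.6906) = 1.2762/1.404415 = 0.90871

u ≈ 0.90871c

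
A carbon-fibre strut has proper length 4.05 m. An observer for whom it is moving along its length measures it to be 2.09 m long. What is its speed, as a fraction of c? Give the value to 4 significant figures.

β ≈ 0.8566

γ = L₀/L = 4.05/2.09 = 1.93780
β = √(1 − 1/γ²) = 0.8566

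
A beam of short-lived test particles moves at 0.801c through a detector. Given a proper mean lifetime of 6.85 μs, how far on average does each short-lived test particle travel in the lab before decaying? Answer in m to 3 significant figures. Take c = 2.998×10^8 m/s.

d ≈ 2750 m

γ = 1/√(1 − 0.801²) = 1.6704
Dilated lifetime: Δt = γτ₀ = 1.6704 × 6.85 μs = 11.442 μs
d = vΔt = 0.801c × 11.442 μs = 2.4014×10^8 m/s × 1.1442×10^-5 s = 2750 m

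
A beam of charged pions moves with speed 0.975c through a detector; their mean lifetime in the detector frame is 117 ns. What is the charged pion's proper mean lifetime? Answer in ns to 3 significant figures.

γ = 1/√(1 − 0.975²) = 4.5004
Proper time: τ₀ = Δt/γ = 117/4.5004 = 26.0 ns

τ₀ ≈ 26.0 ns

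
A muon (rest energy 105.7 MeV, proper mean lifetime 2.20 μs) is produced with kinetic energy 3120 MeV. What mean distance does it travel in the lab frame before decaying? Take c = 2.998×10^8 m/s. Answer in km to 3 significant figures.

γ = 1 + K/(m₀c²) = 1 + 3120/105.7 = 30.518
β = √(1 − 1/γ²) = 0.99946
Dilated lifetime: γτ₀ = 30.518 × 2.20 μs = 67.139 μs
d = βc·γτ₀ = 0.99946 × (2.998×10^8 m/s) × 6.7139×10^-5 s = 20.1 km

d ≈ 20.1 km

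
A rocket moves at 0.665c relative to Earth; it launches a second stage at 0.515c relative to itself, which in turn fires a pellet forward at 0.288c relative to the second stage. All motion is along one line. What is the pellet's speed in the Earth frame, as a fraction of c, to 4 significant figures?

Compose boost 2: (0.515 + 0.665)/(1 + 0.515×0.665) = 1.180/1.34248 = 0.878974
Compose boost 3: (0.288 + 0.878974)/(1 + 0.288×0.878974) = 1.16697/1.25314 = 0.9312

u ≈ 0.9312c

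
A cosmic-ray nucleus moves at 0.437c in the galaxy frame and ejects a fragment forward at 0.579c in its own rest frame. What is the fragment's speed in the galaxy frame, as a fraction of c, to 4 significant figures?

u ≈ 0.8108c

Compose boost 2: (0.579 + 0.437)/(1 + 0.579×0.437) = 1.016/1.25302 = 0.8108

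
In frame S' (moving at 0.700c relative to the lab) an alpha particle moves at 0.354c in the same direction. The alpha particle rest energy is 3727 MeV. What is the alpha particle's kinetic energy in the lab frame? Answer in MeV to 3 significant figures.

K ≈ 3240 MeV

u_lab = (0.354 + 0.700)/(1 + 0.354×0.700) = 0.844687
γ = 1/√(1 − 0.844687²) = 1.8682
K = (γ − 1)m₀c² = (1.8682 − 1) × 3727 = 0.86825 × 3727 = 3240 MeV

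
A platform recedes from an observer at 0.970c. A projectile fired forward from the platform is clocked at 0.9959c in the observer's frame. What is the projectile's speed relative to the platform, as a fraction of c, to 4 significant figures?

u' ≈ 0.7623c

Inverse velocity addition: u' = (u − v)/(1 − uv/c²)
= (0.9959 − 0.970)/(1 − 0.9959×0.970) = 0.02590/0.0339770 = 0.7623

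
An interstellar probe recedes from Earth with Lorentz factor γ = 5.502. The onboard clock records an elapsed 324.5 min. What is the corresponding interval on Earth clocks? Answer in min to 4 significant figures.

Δt ≈ 1785 min

γ = 5.502 (given)
Time dilation: Δt = γτ₀ = 5.502 × 324.5 min = 1785 min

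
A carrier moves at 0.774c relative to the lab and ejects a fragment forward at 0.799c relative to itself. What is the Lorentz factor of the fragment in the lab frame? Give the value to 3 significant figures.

u_lab = (0.799 + 0.774)/(1 + 0.799×0.774) = 1.573/1.61843 = 0.971932
γ = 1/√(1 − 0.971932²) = 4.25

γ ≈ 4.25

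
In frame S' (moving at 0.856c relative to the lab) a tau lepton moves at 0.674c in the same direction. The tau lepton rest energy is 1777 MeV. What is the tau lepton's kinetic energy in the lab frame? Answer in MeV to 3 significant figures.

u_lab = (0.674 + 0.856)/(1 + 0.674×0.856) = 0.970231
γ = 1/√(1 − 0.970231²) = 4.1291
K = (γ − 1)m₀c² = (4.1291 − 1) × 1777 = 3.1291 × 1777 = 5560 MeV

K ≈ 5560 MeV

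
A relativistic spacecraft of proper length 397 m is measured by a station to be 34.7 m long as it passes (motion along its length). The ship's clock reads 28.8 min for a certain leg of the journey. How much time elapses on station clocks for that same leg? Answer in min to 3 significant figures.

Length contraction ⇒ γ = L₀/L = 397/34.7 = 11.441
Time dilation: Δt = γτ₀ = 11.441 × 28.8 min = 329 min

Δt ≈ 329 min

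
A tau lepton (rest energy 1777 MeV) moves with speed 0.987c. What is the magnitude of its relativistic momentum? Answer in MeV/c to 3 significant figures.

γ = 1/√(1 − 0.987²) = 6.2220
p = γβm₀c = 6.2220 × 0.987 × 1777 MeV/c = 10900 MeV/c

p ≈ 10900 MeV/c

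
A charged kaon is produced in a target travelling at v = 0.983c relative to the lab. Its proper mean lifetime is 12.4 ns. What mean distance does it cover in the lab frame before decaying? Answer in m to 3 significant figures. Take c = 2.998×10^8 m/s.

d ≈ 19.9 m

γ = 1/√(1 − 0.983²) = 5.4465
Dilated lifetime: Δt = γτ₀ = 5.4465 × 12.4 ns = 67.536 ns
d = vΔt = 0.983c × 67.536 ns = 2.9470×10^8 m/s × 6.7536×10^-8 s = 19.9 m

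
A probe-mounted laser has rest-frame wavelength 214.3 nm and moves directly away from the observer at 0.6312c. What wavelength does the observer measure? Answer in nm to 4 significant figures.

λ_obs ≈ 450.7 nm

Relativistic Doppler: λ_obs = λ_src √((1+β)/(1−β))
= 214.3 × √(1.63120/0.368800) = 214.3 × 2.10309 = 450.7 nm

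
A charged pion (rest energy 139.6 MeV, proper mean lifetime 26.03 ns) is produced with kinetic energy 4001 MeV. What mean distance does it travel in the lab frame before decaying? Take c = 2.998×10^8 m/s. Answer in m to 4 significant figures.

d ≈ 231.3 m

γ = 1 + K/(m₀c²) = 1 + 4001/139.6 = 29.6605
β = √(1 − 1/γ²) = 0.999431
Dilated lifetime: γτ₀ = 29.6605 × 26.03 ns = 772.062 ns
d = βc·γτ₀ = 0.999431 × (2.998×10^8 m/s) × 7.72062×10^-7 s = 231.3 m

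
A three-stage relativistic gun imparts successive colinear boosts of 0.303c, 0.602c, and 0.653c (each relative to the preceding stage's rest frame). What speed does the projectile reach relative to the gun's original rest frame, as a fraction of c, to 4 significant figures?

Compose boost 2: (0.602 + 0.303)/(1 + 0.602×0.303) = 0.9050/1.18241 = 0.765389
Compose boost 3: (0.653 + 0.765389)/(1 + 0.653×0.765389) = 1.41839/1.49980 = 0.9457

u ≈ 0.9457c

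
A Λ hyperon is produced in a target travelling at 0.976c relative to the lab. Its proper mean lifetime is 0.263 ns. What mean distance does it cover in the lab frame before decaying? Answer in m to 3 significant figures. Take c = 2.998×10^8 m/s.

d ≈ 0.353 m

γ = 1/√(1 − 0.976²) = 4.5920
Dilated lifetime: Δt = γτ₀ = 4.5920 × 0.263 ns = 1.2077 ns
d = vΔt = 0.976c × 1.2077 ns = 2.9260×10^8 m/s × 1.2077×10^-9 s = 0.353 m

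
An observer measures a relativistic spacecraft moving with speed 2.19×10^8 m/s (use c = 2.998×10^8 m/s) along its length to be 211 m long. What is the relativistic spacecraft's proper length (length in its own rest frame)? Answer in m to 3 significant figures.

β = v/c = 2.19×10^8 / 2.998×10^8 = 0.73049
γ = 1/√(1 − 0.73049²) = 1.4643
L₀ = γL = 1.4643 × 211 = 309 m

L₀ ≈ 309 m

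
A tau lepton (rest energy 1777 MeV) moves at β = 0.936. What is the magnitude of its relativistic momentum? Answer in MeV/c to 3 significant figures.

p ≈ 4730 MeV/c

γ = 1/√(1 − 0.936²) = 2.8409
p = γβm₀c = 2.8409 × 0.936 × 1777 MeV/c = 4730 MeV/c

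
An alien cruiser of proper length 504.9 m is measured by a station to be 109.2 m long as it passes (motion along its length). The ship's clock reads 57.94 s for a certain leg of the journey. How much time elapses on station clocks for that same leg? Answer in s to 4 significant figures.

Δt ≈ 267.9 s

Length contraction ⇒ γ = L₀/L = 504.9/109.2 = 4.62363
Time dilation: Δt = γτ₀ = 4.62363 × 57.94 s = 267.9 s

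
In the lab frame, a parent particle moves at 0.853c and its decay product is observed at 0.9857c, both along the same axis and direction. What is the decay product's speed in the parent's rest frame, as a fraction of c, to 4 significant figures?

u' ≈ 0.8336c

Inverse velocity addition: u' = (u − v)/(1 − uv/c²)
= (0.9857 − 0.853)/(1 − 0.9857×0.853) = 0.1327/0.159198 = 0.8336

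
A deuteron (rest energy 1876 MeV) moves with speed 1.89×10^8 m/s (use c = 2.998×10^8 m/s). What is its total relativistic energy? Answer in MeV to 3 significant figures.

β = v/c = 1.89×10^8 / 2.998×10^8 = 0.63042
γ = 1/√(1 − 0.63042²) = 1.2882
E = γm₀c² = 1.2882 × 1876 MeV = 2420 MeV

E ≈ 2420 MeV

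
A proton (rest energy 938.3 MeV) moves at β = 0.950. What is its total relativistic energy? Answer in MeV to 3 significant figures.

E ≈ 3000 MeV

γ = 1/√(1 − 0.950²) = 3.2026
E = γm₀c² = 3.2026 × 938.3 MeV = 3000 MeV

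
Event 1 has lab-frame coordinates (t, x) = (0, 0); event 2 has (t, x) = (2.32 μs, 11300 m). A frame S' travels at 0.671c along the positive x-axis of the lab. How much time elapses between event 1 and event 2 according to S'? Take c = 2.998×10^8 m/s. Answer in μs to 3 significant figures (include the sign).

Δt' ≈ -31.0 μs

γ = 1/√(1 − 0.671²) = 1.3487
Δt' = γ(Δt − vΔx/c²) = 1.3487 × (2.32 μs − 0.671×11300 m / (2.998×10^8 m/s))
= 1.3487 × (-22.971 μs) = -31.0 μs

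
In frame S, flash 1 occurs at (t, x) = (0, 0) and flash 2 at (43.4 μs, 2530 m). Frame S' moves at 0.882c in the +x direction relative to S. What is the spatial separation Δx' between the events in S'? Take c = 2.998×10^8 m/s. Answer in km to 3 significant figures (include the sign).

γ = 1/√(1 − 0.882²) = 2.1220
Δx' = γ(Δx − vΔt) = 2.1220 × (2530 m − 0.882×(2.998×10^8 m/s)×43.4×10^-6 s)
= 2.1220 × (-8946.0 m) = -19.0 km

Δx' ≈ -19.0 km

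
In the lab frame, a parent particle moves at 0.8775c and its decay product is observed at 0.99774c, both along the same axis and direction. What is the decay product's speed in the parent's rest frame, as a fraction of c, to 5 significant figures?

Inverse velocity addition: u' = (u − v)/(1 − uv/c²)
= (0.99774 − 0.8775)/(1 − 0.99774×0.8775) = 0.12024/0.1244832 = 0.96591

u' ≈ 0.96591c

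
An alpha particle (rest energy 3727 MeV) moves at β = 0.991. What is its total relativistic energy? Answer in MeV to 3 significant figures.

γ = 1/√(1 − 0.991²) = 7.4704
E = γm₀c² = 7.4704 × 3727 MeV = 27800 MeV

E ≈ 27800 MeV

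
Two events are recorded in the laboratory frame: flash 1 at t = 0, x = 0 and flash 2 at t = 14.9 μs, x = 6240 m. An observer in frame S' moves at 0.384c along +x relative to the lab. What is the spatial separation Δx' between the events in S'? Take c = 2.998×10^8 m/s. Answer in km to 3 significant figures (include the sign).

Δx' ≈ 4.90 km

γ = 1/√(1 − 0.384²) = 1.0830
Δx' = γ(Δx − vΔt) = 1.0830 × (6240 m − 0.384×(2.998×10^8 m/s)×14.9×10^-6 s)
= 1.0830 × (4524.7 m) = 4.90 km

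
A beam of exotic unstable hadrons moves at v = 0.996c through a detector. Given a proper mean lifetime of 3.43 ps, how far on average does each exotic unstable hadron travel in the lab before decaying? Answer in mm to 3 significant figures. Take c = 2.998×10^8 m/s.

γ = 1/√(1 − 0.996²) = 11.192
Dilated lifetime: Δt = γτ₀ = 11.192 × 3.43 ps = 38.387 ps
d = vΔt = 0.996c × 38.387 ps = 2.9860×10^8 m/s × 3.8387×10^-11 s = 11.5 mm

d ≈ 11.5 mm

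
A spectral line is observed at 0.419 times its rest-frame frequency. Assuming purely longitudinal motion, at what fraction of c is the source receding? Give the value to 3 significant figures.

β ≈ 0.701

f_obs/f_src = √((1−β)/(1+β)) = 0.419  ⇒  (1−β)/(1+β) = 0.17556
β = |1 − D²|/(1 + D²) = |1 − 0.17556|/(1 + 0.17556) = 0.701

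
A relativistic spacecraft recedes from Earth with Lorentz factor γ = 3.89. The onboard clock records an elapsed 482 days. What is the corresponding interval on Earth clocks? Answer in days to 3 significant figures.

γ = 3.89 (given)
Time dilation: Δt = γτ₀ = 3.89 × 482 days = 1870 days

Δt ≈ 1870 days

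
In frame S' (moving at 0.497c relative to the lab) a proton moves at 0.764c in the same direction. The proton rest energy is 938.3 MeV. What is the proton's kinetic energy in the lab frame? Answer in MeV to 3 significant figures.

K ≈ 1370 MeV

u_lab = (0.764 + 0.497)/(1 + 0.764×0.497) = 0.913962
γ = 1/√(1 − 0.913962²) = 2.4643
K = (γ − 1)m₀c² = (2.4643 − 1) × 938.3 = 1.4643 × 938.3 = 1370 MeV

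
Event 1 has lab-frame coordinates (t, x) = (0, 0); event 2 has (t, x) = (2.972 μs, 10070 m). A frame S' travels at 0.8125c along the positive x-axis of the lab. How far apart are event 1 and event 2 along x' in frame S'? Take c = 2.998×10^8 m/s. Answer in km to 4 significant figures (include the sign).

Δx' ≈ 16.03 km

γ = 1/√(1 − 0.8125²) = 1.71538
Δx' = γ(Δx − vΔt) = 1.71538 × (10070 m − 0.8125×(2.998×10^8 m/s)×2.972×10^-6 s)
= 1.71538 × (9346.06 m) = 16.03 km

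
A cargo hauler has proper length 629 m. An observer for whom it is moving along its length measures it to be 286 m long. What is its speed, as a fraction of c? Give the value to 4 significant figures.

γ = L₀/L = 629/286 = 2.19930
β = √(1 − 1/γ²) = 0.8906

β ≈ 0.8906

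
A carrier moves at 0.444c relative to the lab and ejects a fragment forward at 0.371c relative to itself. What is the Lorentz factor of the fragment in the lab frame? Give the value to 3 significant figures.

u_lab = (0.371 + 0.444)/(1 + 0.371×0.444) = 0.8150/1.16472 = 0.699737
γ = 1/√(1 − 0.699737²) = 1.40

γ ≈ 1.40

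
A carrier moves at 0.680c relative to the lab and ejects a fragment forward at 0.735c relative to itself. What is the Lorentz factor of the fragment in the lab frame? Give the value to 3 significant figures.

u_lab = (0.735 + 0.680)/(1 + 0.735×0.680) = 1.415/1.49980 = 0.943459
γ = 1/√(1 − 0.943459²) = 3.02

γ ≈ 3.02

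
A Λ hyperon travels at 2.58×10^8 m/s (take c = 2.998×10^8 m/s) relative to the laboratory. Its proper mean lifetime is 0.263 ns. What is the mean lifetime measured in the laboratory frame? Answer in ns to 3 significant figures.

β = v/c = 2.58×10^8 / 2.998×10^8 = 0.86057
γ = 1/√(1 − 0.86057²) = 1.9634
Time dilation: Δt = γτ₀ = 1.9634 × 0.263 ns = 0.516 ns

Δt ≈ 0.516 ns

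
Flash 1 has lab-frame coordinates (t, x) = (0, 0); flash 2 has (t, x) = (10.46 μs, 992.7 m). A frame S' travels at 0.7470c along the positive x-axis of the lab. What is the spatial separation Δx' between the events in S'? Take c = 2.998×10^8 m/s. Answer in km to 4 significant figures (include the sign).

Δx' ≈ -2.030 km

γ = 1/√(1 − 0.7470²) = 1.50416
Δx' = γ(Δx − vΔt) = 1.50416 × (992.7 m − 0.7470×(2.998×10^8 m/s)×10.46×10^-6 s)
= 1.50416 × (-1349.82 m) = -2.030 km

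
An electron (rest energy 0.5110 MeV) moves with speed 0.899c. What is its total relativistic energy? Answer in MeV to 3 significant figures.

γ = 1/√(1 − 0.899²) = 2.2834
E = γm₀c² = 2.2834 × 0.5110 MeV = 1.17 MeV

E ≈ 1.17 MeV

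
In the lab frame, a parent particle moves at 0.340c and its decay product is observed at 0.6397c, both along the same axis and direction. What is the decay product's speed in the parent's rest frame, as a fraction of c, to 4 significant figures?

u' ≈ 0.3830c

Inverse velocity addition: u' = (u − v)/(1 − uv/c²)
= (0.6397 − 0.340)/(1 − 0.6397×0.340) = 0.2997/0.782502 = 0.3830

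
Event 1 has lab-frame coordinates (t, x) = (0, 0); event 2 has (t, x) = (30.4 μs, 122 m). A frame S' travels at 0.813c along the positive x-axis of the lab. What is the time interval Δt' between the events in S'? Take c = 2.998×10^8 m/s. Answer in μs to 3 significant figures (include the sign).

γ = 1/√(1 − 0.813²) = 1.7174
Δt' = γ(Δt − vΔx/c²) = 1.7174 × (30.4 μs − 0.813×122 m / (2.998×10^8 m/s))
= 1.7174 × (30.069 μs) = 51.6 μs

Δt' ≈ 51.6 μs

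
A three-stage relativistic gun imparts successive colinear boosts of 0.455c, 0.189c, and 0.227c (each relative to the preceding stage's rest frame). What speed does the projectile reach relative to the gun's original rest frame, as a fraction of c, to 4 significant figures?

u ≈ 0.7227c

Compose boost 2: (0.189 + 0.455)/(1 + 0.189×0.455) = 0.6440/1.08600 = 0.593005
Compose boost 3: (0.227 + 0.593005)/(1 + 0.227×0.593005) = 0.820005/1.13461 = 0.7227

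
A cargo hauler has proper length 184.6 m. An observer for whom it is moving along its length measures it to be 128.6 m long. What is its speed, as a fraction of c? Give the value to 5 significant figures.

β ≈ 0.71742

γ = L₀/L = 184.6/128.6 = 1.435459
β = √(1 − 1/γ²) = 0.71742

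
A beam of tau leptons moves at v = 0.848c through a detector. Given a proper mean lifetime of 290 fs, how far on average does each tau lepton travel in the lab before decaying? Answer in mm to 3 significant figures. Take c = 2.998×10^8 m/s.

γ = 1/√(1 − 0.848²) = 1.8868
Dilated lifetime: Δt = γτ₀ = 1.8868 × 290 fs = 547.17 fs
d = vΔt = 0.848c × 547.17 fs = 2.5423×10^8 m/s × 5.4717×10^-13 s = 0.139 mm

d ≈ 0.139 mm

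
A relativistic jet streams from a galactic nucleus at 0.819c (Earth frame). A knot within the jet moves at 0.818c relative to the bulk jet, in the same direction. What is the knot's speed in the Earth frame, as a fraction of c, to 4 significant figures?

Relativistic velocity addition: u = (u' + v)/(1 + u'v/c²)
= (0.818 + 0.819)/(1 + 0.818×0.819) = 1.637/1.66994 = 0.9803

u ≈ 0.9803c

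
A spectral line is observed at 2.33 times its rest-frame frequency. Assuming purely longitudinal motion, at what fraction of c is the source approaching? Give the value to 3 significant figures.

β ≈ 0.689

f_obs/f_src = √((1+β)/(1−β)) = 2.33  ⇒  (1+β)/(1−β) = 5.4289
β = |1 − D²|/(1 + D²) = |1 − 5.4289|/(1 + 5.4289) = 0.689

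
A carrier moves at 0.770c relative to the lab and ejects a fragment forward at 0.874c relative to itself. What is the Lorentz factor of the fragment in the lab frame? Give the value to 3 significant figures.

γ ≈ 5.40

u_lab = (0.874 + 0.770)/(1 + 0.874×0.770) = 1.644/1.67298 = 0.982678
γ = 1/√(1 − 0.982678²) = 5.40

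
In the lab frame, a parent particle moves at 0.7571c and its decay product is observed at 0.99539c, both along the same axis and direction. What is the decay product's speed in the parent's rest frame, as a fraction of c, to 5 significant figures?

u' ≈ 0.96712c

Inverse velocity addition: u' = (u − v)/(1 − uv/c²)
= (0.99539 − 0.7571)/(1 − 0.99539×0.7571) = 0.23829/0.2463902 = 0.96712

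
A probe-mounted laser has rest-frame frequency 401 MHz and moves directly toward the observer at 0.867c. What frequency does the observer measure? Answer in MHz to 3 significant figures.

f_obs ≈ 1500 MHz

Relativistic Doppler: f_obs = f_src √((1+β)/(1−β))
= 401 × √(1.8670/0.13300) = 401 × 3.7467 = 1500 MHz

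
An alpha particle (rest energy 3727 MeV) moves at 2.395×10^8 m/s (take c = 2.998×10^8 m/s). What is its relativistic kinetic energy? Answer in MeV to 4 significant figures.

β = v/c = 2.395×10^8 / 2.998×10^8 = 0.798866
γ = 1/√(1 − 0.798866²) = 1.66249
K = (γ − 1)m₀c² = (1.66249 − 1) × 3727 MeV = 0.662485 × 3727 MeV = 2469 MeV

K ≈ 2469 MeV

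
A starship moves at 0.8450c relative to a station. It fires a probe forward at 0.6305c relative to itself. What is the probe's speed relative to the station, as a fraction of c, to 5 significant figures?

u ≈ 0.96263c

Relativistic velocity addition: u = (u' + v)/(1 + u'v/c²)
= (0.6305 + 0.8450)/(1 + 0.6305×0.8450) = 1.4755/1.532773 = 0.96263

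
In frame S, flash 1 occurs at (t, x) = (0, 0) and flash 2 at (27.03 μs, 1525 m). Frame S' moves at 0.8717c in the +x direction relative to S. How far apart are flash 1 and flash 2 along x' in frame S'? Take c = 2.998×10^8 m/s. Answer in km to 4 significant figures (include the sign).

γ = 1/√(1 − 0.8717²) = 2.04065
Δx' = γ(Δx − vΔt) = 2.04065 × (1525 m − 0.8717×(2.998×10^8 m/s)×27.03×10^-6 s)
= 2.04065 × (-5538.90 m) = -11.30 km

Δx' ≈ -11.30 km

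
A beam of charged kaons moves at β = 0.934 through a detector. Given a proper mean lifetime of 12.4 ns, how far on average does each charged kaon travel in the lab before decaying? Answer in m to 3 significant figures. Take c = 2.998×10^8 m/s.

γ = 1/√(1 − 0.934²) = 2.7990
Dilated lifetime: Δt = γτ₀ = 2.7990 × 12.4 ns = 34.707 ns
d = vΔt = 0.934c × 34.707 ns = 2.8001×10^8 m/s × 3.4707×10^-8 s = 9.72 m

d ≈ 9.72 m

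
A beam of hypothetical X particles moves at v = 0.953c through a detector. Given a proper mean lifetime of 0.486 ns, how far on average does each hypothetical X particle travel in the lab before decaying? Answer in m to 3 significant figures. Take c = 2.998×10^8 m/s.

γ = 1/√(1 − 0.953²) = 3.3007
Dilated lifetime: Δt = γτ₀ = 3.3007 × 0.486 ns = 1.6041 ns
d = vΔt = 0.953c × 1.6041 ns = 2.8571×10^8 m/s × 1.6041×10^-9 s = 0.458 m

d ≈ 0.458 m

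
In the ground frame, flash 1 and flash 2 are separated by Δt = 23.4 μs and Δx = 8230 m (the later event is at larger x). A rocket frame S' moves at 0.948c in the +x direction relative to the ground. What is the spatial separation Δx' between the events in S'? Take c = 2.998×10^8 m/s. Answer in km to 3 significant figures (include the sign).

γ = 1/√(1 − 0.948²) = 3.1420
Δx' = γ(Δx − vΔt) = 3.1420 × (8230 m − 0.948×(2.998×10^8 m/s)×23.4×10^-6 s)
= 3.1420 × (1579.5 m) = 4.96 km

Δx' ≈ 4.96 km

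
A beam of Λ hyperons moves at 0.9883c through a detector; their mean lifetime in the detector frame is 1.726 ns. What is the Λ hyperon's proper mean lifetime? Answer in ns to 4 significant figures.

γ = 1/√(1 − 0.9883²) = 6.55641
Proper time: τ₀ = Δt/γ = 1.726/6.55641 = 0.2633 ns

τ₀ ≈ 0.2633 ns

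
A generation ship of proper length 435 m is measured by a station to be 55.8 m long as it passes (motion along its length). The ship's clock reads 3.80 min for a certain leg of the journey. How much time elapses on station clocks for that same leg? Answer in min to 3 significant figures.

Length contraction ⇒ γ = L₀/L = 435/55.8 = 7.7957
Time dilation: Δt = γτ₀ = 7.7957 × 3.80 min = 29.6 min

Δt ≈ 29.6 min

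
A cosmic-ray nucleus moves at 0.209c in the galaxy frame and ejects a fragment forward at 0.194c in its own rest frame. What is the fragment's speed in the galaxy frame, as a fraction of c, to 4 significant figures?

Compose boost 2: (0.194 + 0.209)/(1 + 0.194×0.209) = 0.4030/1.04055 = 0.3873

u ≈ 0.3873c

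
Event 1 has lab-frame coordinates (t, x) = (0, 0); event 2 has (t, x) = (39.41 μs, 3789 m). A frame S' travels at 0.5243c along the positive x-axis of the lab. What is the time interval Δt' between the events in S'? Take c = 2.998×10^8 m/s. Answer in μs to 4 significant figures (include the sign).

γ = 1/√(1 − 0.5243²) = 1.17435
Δt' = γ(Δt − vΔx/c²) = 1.17435 × (39.41 μs − 0.5243×3789 m / (2.998×10^8 m/s))
= 1.17435 × (32.7837 μs) = 38.50 μs

Δt' ≈ 38.50 μs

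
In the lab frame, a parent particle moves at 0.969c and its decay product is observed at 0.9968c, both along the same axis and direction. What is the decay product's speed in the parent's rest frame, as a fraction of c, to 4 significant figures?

Inverse velocity addition: u' = (u − v)/(1 − uv/c²)
= (0.9968 − 0.969)/(1 − 0.9968×0.969) = 0.02780/0.0341008 = 0.8152

u' ≈ 0.8152c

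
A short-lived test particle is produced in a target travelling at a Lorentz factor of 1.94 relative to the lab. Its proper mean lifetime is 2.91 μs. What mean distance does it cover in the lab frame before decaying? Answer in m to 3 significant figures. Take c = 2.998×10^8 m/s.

β = √(1 − 1/γ²) = √(1 − 1/1.94²) = 0.85691
Dilated lifetime: Δt = γτ₀ = 1.94 × 2.91 μs = 5.6454 μs
d = vΔt = 0.85691c × 5.6454 μs = 2.5690×10^8 m/s × 5.6454×10^-6 s = 1450 m

d ≈ 1450 m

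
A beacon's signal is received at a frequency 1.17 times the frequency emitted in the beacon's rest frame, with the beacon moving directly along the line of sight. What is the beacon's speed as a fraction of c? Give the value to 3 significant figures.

f_obs/f_src = √((1+β)/(1−β)) = 1.17  ⇒  (1+β)/(1−β) = 1.3689
β = |1 − D²|/(1 + D²) = |1 − 1.3689|/(1 + 1.3689) = 0.156

β ≈ 0.156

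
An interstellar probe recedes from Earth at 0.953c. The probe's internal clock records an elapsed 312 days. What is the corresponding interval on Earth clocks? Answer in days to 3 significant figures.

Δt ≈ 1030 days

γ = 1/√(1 − 0.953²) = 3.3007
Time dilation: Δt = γτ₀ = 3.3007 × 312 days = 1030 days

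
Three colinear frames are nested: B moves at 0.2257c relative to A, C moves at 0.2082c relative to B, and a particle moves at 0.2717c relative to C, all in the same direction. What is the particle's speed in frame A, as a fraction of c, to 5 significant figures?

Compose boost 2: (0.2082 + 0.2257)/(1 + 0.2082×0.2257) = 0.43390/1.046991 = 0.4144258
Compose boost 3: (0.2717 + 0.4144258)/(1 + 0.2717×0.4144258) = 0.6861258/1.112599 = 0.61669

u ≈ 0.61669c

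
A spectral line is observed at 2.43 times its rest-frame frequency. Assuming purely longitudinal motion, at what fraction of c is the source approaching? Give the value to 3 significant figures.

β ≈ 0.710

f_obs/f_src = √((1+β)/(1−β)) = 2.43  ⇒  (1+β)/(1−β) = 5.9049
β = |1 − D²|/(1 + D²) = |1 − 5.9049|/(1 + 5.9049) = 0.710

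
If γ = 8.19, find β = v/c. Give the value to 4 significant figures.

β ≈ 0.9925

β = √(1 − 1/γ²) = √(1 − 1/8.19²) = √(0.985092) = 0.9925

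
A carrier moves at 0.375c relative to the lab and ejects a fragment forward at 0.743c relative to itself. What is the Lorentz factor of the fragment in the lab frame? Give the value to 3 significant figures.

γ ≈ 2.06

u_lab = (0.743 + 0.375)/(1 + 0.743×0.375) = 1.118/1.27862 = 0.874377
γ = 1/√(1 − 0.874377²) = 2.06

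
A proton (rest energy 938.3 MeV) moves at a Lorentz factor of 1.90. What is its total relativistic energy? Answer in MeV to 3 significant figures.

γ = 1.90 (given)
E = γm₀c² = 1.90 × 938.3 MeV = 1780 MeV

E ≈ 1780 MeV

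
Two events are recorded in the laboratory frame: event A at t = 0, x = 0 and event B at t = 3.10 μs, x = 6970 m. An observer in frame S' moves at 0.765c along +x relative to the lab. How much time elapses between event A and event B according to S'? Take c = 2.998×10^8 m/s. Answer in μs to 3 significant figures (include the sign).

Δt' ≈ -22.8 μs

γ = 1/√(1 − 0.765²) = 1.5527
Δt' = γ(Δt − vΔx/c²) = 1.5527 × (3.10 μs − 0.765×6970 m / (2.998×10^8 m/s))
= 1.5527 × (-14.685 μs) = -22.8 μs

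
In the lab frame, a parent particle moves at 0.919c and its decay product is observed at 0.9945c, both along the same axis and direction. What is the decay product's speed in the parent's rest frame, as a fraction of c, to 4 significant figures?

u' ≈ 0.8774c

Inverse velocity addition: u' = (u − v)/(1 − uv/c²)
= (0.9945 − 0.919)/(1 − 0.9945×0.919) = 0.07550/0.0860545 = 0.8774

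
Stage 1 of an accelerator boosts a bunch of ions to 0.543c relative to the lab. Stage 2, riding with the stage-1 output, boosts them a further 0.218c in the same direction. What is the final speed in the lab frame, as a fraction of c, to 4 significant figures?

Compose boost 2: (0.218 + 0.543)/(1 + 0.218×0.543) = 0.7610/1.11837 = 0.6805

u ≈ 0.6805c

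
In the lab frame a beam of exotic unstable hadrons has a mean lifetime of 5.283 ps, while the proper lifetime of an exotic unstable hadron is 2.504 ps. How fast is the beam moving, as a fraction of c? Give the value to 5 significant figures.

β ≈ 0.88054

γ = Δt/τ₀ = 5.283/2.504 = 2.109824
β = √(1 − 1/γ²) = √(1 − 1/2.109824²) = 0.88054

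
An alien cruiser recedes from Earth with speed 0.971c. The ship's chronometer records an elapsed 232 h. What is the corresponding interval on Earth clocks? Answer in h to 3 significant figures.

Δt ≈ 970 h

γ = 1/√(1 − 0.971²) = 4.1827
Time dilation: Δt = γτ₀ = 4.1827 × 232 h = 970 h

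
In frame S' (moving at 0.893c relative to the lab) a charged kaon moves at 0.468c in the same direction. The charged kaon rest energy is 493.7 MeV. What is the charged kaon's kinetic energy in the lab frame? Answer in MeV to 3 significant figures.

K ≈ 1270 MeV

u_lab = (0.468 + 0.893)/(1 + 0.468×0.893) = 0.959854
γ = 1/√(1 − 0.959854²) = 3.5651
K = (γ − 1)m₀c² = (3.5651 − 1) × 493.7 = 2.5651 × 493.7 = 1270 MeV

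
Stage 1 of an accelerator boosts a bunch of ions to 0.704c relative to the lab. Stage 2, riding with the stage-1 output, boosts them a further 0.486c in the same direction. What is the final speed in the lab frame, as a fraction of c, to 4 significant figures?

u ≈ 0.8866c

Compose boost 2: (0.486 + 0.704)/(1 + 0.486×0.704) = 1.190/1.34214 = 0.8866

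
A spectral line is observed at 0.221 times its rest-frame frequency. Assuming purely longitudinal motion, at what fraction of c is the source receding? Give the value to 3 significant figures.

f_obs/f_src = √((1−β)/(1+β)) = 0.221  ⇒  (1−β)/(1+β) = 0.048841
β = |1 − D²|/(1 + D²) = |1 − 0.048841|/(1 + 0.048841) = 0.907

β ≈ 0.907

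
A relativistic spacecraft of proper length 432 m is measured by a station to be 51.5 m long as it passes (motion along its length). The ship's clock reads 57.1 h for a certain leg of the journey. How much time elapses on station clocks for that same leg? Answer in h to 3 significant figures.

Length contraction ⇒ γ = L₀/L = 432/51.5 = 8.3883
Time dilation: Δt = γτ₀ = 8.3883 × 57.1 h = 479 h

Δt ≈ 479 h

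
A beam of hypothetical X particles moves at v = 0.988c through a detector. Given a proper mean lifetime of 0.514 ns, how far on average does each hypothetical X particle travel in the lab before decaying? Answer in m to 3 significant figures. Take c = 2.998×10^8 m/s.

γ = 1/√(1 − 0.988²) = 6.4744
Dilated lifetime: Δt = γτ₀ = 6.4744 × 0.514 ns = 3.3279 ns
d = vΔt = 0.988c × 3.3279 ns = 2.9620×10^8 m/s × 3.3279×10^-9 s = 0.986 m

d ≈ 0.986 m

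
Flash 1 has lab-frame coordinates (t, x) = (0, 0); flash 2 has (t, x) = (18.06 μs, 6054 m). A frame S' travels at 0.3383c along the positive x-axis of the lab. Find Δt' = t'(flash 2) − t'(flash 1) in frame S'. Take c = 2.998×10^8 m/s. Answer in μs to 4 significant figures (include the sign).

γ = 1/√(1 − 0.3383²) = 1.06266
Δt' = γ(Δt − vΔx/c²) = 1.06266 × (18.06 μs − 0.3383×6054 m / (2.998×10^8 m/s))
= 1.06266 × (11.2286 μs) = 11.93 μs

Δt' ≈ 11.93 μs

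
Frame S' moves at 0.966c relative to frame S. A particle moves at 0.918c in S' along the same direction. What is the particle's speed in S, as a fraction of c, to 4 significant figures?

Relativistic velocity addition: u = (u' + v)/(1 + u'v/c²)
= (0.918 + 0.966)/(1 + 0.918×0.966) = 1.884/1.88679 = 0.9985

u ≈ 0.9985c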